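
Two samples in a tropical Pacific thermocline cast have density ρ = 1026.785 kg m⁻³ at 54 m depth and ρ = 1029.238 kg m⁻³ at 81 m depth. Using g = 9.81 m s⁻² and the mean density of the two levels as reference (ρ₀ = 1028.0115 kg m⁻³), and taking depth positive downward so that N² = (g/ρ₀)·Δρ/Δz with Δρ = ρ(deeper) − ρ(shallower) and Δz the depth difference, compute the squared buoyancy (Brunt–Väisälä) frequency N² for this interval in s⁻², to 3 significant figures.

Δρ = 1029.238 − 1026.785 = 2.453 kg m⁻³ over Δz = 81 − 54 = 27 m.
N² = (9.81/1028.0115) × (2.453/27) = 8.6697 × 10⁻⁴ s⁻² ≈ 8.67 × 10⁻⁴ s⁻².
N² > 0, so the interval is statically stable.

8.67 × 10⁻⁴ s⁻²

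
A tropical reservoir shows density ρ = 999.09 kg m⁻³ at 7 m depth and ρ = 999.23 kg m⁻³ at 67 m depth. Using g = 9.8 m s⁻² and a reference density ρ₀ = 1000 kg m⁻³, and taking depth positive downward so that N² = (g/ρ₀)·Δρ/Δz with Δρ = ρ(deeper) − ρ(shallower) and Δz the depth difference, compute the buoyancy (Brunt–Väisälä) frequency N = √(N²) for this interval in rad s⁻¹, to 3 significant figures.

4.78 × 10⁻³ rad s⁻¹

Δρ = 999.23 − 999.09 = 0.14 kg m⁻³ over Δz = 67 − 7 = 60 m.
N² = (9.8/1000) × (0.14/60) = 2.2867 × 10⁻⁵ s⁻².
N = √(2.2867 × 10⁻⁵) = 4.7819 × 10⁻³ rad s⁻¹ ≈ 4.78 × 10⁻³ rad s⁻¹.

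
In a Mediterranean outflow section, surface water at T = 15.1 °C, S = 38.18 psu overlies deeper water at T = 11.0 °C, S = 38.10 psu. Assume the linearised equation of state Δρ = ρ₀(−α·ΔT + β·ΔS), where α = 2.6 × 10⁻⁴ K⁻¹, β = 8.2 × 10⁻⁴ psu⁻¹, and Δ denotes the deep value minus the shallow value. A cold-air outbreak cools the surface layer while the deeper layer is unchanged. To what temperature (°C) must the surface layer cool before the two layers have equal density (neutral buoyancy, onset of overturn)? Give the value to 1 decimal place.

Neutral buoyancy requires Δρ = 0, i.e. −α(T_deep − T_surf′) + β(S_deep − S_surf) = 0.
T_surf′ = T_deep − (β/α)·ΔS = 11.0 − (8.2 × 10⁻⁴/2.6 × 10⁻⁴)·(-0.08) = 11.252 °C.
Cooling required: 15.1 − (11.252) = 3.848 °C.

11.3 °C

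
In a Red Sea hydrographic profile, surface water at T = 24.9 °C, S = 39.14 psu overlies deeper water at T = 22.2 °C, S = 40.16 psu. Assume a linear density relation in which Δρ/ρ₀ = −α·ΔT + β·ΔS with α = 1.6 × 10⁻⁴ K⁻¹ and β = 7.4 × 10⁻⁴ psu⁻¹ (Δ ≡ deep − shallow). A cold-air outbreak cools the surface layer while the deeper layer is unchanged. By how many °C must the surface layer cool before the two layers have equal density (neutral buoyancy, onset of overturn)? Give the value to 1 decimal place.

7.4 °C

Neutral buoyancy requires Δρ = 0, i.e. −α(T_deep − T_surf′) + β(S_deep − S_surf) = 0.
T_surf′ = T_deep − (β/α)·ΔS = 22.2 − (7.4 × 10⁻⁴/1.6 × 10⁻⁴)·(+1.02) = 17.483 °C.
Cooling required: 24.9 − (17.483) = 7.417 °C.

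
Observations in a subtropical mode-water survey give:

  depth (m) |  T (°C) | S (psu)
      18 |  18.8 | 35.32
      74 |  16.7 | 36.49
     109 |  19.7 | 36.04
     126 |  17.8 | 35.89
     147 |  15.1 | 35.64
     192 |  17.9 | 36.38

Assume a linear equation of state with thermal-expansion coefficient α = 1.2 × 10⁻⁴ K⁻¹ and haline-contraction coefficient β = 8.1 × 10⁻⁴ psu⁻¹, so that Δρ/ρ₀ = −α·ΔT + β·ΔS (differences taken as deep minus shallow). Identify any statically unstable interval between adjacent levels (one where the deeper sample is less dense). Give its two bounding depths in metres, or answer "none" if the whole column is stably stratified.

Evaluate Δρ/ρ₀ = −αΔT + βΔS across each adjacent pair:
  18–74 m: −αΔT+βΔS = −(1.2 × 10⁻⁴)(-2.1)+(8.1 × 10⁻⁴)(+1.17) = 1.2 × 10⁻³ → stable
  74–109 m: −αΔT+βΔS = −(1.2 × 10⁻⁴)(+3.0)+(8.1 × 10⁻⁴)(-0.45) = -7.2 × 10⁻⁴ → UNSTABLE
  109–126 m: −αΔT+βΔS = −(1.2 × 10⁻⁴)(-1.9)+(8.1 × 10⁻⁴)(-0.15) = 1.1 × 10⁻⁴ → stable
  126–147 m: −αΔT+βΔS = −(1.2 × 10⁻⁴)(-2.7)+(8.1 × 10⁻⁴)(-0.25) = 1.2 × 10⁻⁴ → stable
  147–192 m: −αΔT+βΔS = −(1.2 × 10⁻⁴)(+2.8)+(8.1 × 10⁻⁴)(+0.74) = 2.6 × 10⁻⁴ → stable
The 74–109 m interval has Δρ < 0: lighter water underlies denser water.

74–109 m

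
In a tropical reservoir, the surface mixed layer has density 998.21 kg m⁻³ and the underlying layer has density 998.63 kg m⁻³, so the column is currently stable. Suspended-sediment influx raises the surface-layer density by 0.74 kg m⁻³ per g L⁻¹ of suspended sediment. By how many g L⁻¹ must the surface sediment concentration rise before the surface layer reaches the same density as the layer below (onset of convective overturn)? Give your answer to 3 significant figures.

0.568 g L⁻¹

Density deficit of the surface layer: 998.63 − 998.21 = 0.42 kg m⁻³.
Required change = 0.42 / 0.74 = 0.568 g L⁻¹.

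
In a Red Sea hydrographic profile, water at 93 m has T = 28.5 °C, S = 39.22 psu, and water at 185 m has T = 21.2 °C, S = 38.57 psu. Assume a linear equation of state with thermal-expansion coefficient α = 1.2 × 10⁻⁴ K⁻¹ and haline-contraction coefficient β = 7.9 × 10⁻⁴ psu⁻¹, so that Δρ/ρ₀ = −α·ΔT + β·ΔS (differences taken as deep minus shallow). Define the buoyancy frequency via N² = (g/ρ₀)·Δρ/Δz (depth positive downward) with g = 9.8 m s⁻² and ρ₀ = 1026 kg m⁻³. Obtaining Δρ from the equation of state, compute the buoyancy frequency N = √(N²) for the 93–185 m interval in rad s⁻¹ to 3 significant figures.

ΔT = -7.3 K, ΔS = -0.65 psu (deep − shallow).
Δρ/ρ₀ = −αΔT + βΔS = 8.76 × 10⁻⁴ − 5.135 × 10⁻⁴ = 3.625 × 10⁻⁴, so Δρ ≈ 0.3719 kg m⁻³.
N² = (g/ρ₀)·Δρ/Δz = g·(Δρ/ρ₀)/Δz = 9.8 × 3.625 × 10⁻⁴ / 92 = 3.8614 × 10⁻⁵ s⁻².
N = √(3.8614 × 10⁻⁵) = 6.2140 × 10⁻³ rad s⁻¹ ≈ 6.21 × 10⁻³ rad s⁻¹.

6.21 × 10⁻³ rad s⁻¹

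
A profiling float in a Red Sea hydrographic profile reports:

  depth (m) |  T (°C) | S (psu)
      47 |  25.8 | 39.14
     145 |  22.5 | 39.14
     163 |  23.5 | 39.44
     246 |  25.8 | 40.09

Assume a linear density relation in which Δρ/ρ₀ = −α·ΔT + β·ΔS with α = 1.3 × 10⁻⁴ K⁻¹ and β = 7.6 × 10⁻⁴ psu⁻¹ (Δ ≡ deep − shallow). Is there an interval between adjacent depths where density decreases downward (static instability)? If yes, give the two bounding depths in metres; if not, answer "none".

none

Evaluate Δρ/ρ₀ = −αΔT + βΔS across each adjacent pair:
  47–145 m: −αΔT+βΔS = −(1.3 × 10⁻⁴)(-3.3)+(7.6 × 10⁻⁴)(+0.00) = 4.3 × 10⁻⁴ → stable
  145–163 m: −αΔT+βΔS = −(1.3 × 10⁻⁴)(+1.0)+(7.6 × 10⁻⁴)(+0.30) = 9.8 × 10⁻⁵ → stable
  163–246 m: −αΔT+βΔS = −(1.3 × 10⁻⁴)(+2.3)+(7.6 × 10⁻⁴)(+0.65) = 2.0 × 10⁻⁴ → stable
Every interval has Δρ > 0: the column is stably stratified throughout.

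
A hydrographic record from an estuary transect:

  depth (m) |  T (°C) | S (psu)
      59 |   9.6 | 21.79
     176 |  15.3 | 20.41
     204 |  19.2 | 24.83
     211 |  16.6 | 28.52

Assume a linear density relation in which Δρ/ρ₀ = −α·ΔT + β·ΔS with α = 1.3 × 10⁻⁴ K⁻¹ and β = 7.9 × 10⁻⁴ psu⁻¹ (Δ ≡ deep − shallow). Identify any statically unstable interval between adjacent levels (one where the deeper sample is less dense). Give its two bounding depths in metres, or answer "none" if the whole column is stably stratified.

59–176 m

Evaluate Δρ/ρ₀ = −αΔT + βΔS across each adjacent pair:
  59–176 m: −αΔT+βΔS = −(1.3 × 10⁻⁴)(+5.7)+(7.9 × 10⁻⁴)(-1.38) = -1.8 × 10⁻³ → UNSTABLE
  176–204 m: −αΔT+βΔS = −(1.3 × 10⁻⁴)(+3.9)+(7.9 × 10⁻⁴)(+4.42) = 3.0 × 10⁻³ → stable
  204–211 m: −αΔT+βΔS = −(1.3 × 10⁻⁴)(-2.6)+(7.9 × 10⁻⁴)(+3.69) = 3.3 × 10⁻³ → stable
The 59–176 m interval has Δρ < 0: lighter water underlies denser water.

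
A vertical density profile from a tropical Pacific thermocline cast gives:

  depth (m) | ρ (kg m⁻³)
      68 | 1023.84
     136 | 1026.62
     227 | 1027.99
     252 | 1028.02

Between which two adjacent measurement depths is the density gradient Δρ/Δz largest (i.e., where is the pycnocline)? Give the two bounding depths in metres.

Compute the density gradient over each adjacent pair:
  68–136 m: Δρ/Δz = 2.78/68 = 0.041 kg m⁻⁴
  136–227 m: Δρ/Δz = 1.37/91 = 0.015 kg m⁻⁴
  227–252 m: Δρ/Δz = 0.03/25 = 1.2 × 10⁻³ kg m⁻⁴
The largest gradient is in the 68–136 m interval — the pycnocline.

68–136 m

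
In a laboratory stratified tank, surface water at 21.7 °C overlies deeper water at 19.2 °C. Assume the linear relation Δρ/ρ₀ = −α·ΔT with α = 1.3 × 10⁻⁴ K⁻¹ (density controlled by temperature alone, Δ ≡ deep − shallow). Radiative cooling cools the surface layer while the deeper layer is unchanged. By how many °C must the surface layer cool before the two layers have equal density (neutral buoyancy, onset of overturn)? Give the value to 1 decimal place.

2.5 °C

With temperature the only control, equal density requires T_surf′ = T_deep.
T_surf′ = 19.2 °C.
Cooling required: 21.7 − 19.2 = 2.5 °C.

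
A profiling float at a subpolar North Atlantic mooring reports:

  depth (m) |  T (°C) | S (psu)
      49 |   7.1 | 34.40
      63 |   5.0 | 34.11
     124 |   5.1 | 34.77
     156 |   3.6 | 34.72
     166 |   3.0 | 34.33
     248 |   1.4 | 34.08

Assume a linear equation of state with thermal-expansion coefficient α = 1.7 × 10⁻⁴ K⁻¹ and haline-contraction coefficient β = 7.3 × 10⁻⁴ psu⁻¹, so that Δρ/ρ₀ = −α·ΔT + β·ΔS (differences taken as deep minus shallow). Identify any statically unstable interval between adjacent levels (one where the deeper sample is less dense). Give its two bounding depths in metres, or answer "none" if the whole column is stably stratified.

156–166 m

Evaluate Δρ/ρ₀ = −αΔT + βΔS across each adjacent pair:
  49–63 m: −αΔT+βΔS = −(1.7 × 10⁻⁴)(-2.1)+(7.3 × 10⁻⁴)(-0.29) = 1.5 × 10⁻⁴ → stable
  63–124 m: −αΔT+βΔS = −(1.7 × 10⁻⁴)(+0.1)+(7.3 × 10⁻⁴)(+0.66) = 4.6 × 10⁻⁴ → stable
  124–156 m: −αΔT+βΔS = −(1.7 × 10⁻⁴)(-1.5)+(7.3 × 10⁻⁴)(-0.05) = 2.2 × 10⁻⁴ → stable
  156–166 m: −αΔT+βΔS = −(1.7 × 10⁻⁴)(-0.6)+(7.3 × 10⁻⁴)(-0.39) = -1.8 × 10⁻⁴ → UNSTABLE
  166–248 m: −αΔT+βΔS = −(1.7 × 10⁻⁴)(-1.6)+(7.3 × 10⁻⁴)(-0.25) = 9.0 × 10⁻⁵ → stable
The 156–166 m interval has Δρ < 0: lighter water underlies denser water.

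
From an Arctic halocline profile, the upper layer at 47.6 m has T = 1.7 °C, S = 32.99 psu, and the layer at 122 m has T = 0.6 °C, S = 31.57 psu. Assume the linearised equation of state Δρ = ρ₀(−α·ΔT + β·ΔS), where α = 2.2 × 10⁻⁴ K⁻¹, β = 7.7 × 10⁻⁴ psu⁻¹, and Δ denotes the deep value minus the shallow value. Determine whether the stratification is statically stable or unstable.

unstable

ΔT = 0.6 − 1.7 = -1.1 K and ΔS = 31.57 − 32.99 = -1.42 psu (deep − shallow).
−αΔT = 2.42 × 10⁻⁴; βΔS = -1.0934 × 10⁻³; sum Δρ/ρ₀ = -8.514 × 10⁻⁴.
Δρ/ρ₀ < 0, so Δρ < 0: deeper water is lighter → statically unstable; the column would overturn.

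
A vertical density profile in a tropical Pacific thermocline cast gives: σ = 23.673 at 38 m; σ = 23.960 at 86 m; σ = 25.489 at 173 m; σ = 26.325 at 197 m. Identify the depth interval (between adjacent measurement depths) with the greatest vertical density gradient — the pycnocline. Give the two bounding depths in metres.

173–197 m

Compute the density gradient over each adjacent pair:
  38–86 m: Δρ/Δz = 0.287/48 = 6.0 × 10⁻³ kg m⁻⁴
  86–173 m: Δρ/Δz = 1.529/87 = 0.018 kg m⁻⁴
  173–197 m: Δρ/Δz = 0.836/24 = 0.035 kg m⁻⁴
The largest gradient is in the 173–197 m interval — the pycnocline.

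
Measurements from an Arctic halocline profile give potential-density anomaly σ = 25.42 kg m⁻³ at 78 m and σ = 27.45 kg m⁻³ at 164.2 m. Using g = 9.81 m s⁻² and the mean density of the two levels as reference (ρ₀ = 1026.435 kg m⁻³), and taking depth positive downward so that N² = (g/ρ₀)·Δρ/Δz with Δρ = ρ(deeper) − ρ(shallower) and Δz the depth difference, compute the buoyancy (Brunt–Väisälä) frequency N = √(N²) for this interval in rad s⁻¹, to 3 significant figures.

0.0150 rad s⁻¹

Δρ = 1027.45 − 1025.42 = 2.03 kg m⁻³ over Δz = 164.2 − 78 = 86.2 m.
N² = (9.81/1026.435) × (2.03/86.2) = 2.2507 × 10⁻⁴ s⁻².
N = √(2.2507 × 10⁻⁴) = 0.015002 rad s⁻¹ ≈ 0.0150 rad s⁻¹.
N² > 0, so the interval is statically stable.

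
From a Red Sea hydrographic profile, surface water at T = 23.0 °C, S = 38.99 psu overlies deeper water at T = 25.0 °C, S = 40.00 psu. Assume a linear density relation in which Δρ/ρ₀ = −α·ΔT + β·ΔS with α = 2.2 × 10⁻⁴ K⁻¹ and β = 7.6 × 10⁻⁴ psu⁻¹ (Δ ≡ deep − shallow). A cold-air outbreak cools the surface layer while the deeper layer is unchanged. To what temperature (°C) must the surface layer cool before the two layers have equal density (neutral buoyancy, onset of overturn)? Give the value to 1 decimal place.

21.5 °C

Neutral buoyancy requires Δρ = 0, i.e. −α(T_deep − T_surf′) + β(S_deep − S_surf) = 0.
T_surf′ = T_deep − (β/α)·ΔS = 25.0 − (7.6 × 10⁻⁴/2.2 × 10⁻⁴)·(+1.01) = 21.511 °C.
Cooling required: 23.0 − (21.511) = 1.489 °C.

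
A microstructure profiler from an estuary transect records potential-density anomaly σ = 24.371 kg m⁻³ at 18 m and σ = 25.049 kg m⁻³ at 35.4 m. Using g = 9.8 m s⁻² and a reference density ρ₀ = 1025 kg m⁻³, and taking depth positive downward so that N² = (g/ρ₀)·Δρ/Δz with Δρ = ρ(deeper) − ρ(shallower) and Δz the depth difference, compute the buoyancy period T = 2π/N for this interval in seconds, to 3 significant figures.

326 s

Δρ = 1025.049 − 1024.371 = 0.678 kg m⁻³ over Δz = 35.4 − 18 = 17.4 m.
N² = (9.8/1025) × (0.678/17.4) = 3.7255 × 10⁻⁴ s⁻².
N = √(3.7255 × 10⁻⁴) = 0.019302 rad s⁻¹, so T = 2π/N = 325.52 s ≈ 326 s.
Since Δρ > 0 the layer is stably stratified.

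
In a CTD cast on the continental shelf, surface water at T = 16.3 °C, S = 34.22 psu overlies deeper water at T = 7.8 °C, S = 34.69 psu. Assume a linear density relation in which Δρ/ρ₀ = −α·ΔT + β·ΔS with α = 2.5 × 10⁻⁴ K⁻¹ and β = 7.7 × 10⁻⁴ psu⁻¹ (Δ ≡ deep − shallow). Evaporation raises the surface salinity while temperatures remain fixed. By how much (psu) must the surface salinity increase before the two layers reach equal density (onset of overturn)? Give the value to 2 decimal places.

Neutral buoyancy requires −α(T_deep − T_surf) + β(S_deep − S_surf′) = 0.
S_surf′ = S_deep − (α/β)·ΔT = 34.69 − (2.5 × 10⁻⁴/7.7 × 10⁻⁴)·(-8.5) = 37.4497 psu.
Increase required: 37.4497 − 34.22 = 3.2297 psu.

3.23 psu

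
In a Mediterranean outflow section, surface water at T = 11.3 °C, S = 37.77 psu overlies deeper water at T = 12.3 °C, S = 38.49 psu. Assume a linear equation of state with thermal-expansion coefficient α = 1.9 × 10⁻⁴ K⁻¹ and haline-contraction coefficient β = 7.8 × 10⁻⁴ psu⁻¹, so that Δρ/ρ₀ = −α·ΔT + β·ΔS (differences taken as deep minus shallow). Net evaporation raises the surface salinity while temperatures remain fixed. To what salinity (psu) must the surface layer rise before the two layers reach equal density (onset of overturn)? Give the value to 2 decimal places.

Neutral buoyancy requires −α(T_deep − T_surf) + β(S_deep − S_surf′) = 0.
S_surf′ = S_deep − (α/β)·ΔT = 38.49 − (1.9 × 10⁻⁴/7.8 × 10⁻⁴)·(+1.0) = 38.2464 psu.
Increase required: 38.2464 − 37.77 = 0.4764 psu.

38.25 psu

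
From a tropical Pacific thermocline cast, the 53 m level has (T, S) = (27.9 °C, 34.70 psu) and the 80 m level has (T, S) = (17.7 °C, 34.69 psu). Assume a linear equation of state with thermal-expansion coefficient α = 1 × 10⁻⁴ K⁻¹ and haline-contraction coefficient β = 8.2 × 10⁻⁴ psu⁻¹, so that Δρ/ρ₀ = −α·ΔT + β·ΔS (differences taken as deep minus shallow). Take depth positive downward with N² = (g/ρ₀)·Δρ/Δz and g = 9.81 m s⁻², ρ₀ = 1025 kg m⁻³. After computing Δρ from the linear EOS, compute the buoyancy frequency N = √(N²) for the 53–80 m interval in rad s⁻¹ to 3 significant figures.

ΔT = -10.2 K, ΔS = -0.01 psu (deep − shallow).
Δρ/ρ₀ = −αΔT + βΔS = 1.02 × 10⁻³ − 8.20 × 10⁻⁶ = 1.0118 × 10⁻³, so Δρ ≈ 1.037 kg m⁻³.
N² = (g/ρ₀)·Δρ/Δz = g·(Δρ/ρ₀)/Δz = 9.81 × 1.0118 × 10⁻³ / 27 = 3.6762 × 10⁻⁴ s⁻².
N = √(3.6762 × 10⁻⁴) = 0.019173 rad s⁻¹ ≈ 0.0192 rad s⁻¹.

0.0192 rad s⁻¹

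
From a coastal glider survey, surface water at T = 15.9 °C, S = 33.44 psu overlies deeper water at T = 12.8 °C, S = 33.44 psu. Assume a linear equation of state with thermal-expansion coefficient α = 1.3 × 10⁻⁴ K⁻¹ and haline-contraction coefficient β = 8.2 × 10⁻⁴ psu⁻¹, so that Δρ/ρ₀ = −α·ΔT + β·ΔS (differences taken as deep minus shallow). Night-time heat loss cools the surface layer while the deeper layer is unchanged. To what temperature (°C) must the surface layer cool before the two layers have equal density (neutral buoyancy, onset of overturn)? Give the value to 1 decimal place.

Neutral buoyancy requires Δρ = 0, i.e. −α(T_deep − T_surf′) + β(S_deep − S_surf) = 0.
T_surf′ = T_deep − (β/α)·ΔS = 12.8 − (8.2 × 10⁻⁴/1.3 × 10⁻⁴)·(+0.00) = 12.800 °C.
Cooling required: 15.9 − (12.800) = 3.100 °C.

12.8 °C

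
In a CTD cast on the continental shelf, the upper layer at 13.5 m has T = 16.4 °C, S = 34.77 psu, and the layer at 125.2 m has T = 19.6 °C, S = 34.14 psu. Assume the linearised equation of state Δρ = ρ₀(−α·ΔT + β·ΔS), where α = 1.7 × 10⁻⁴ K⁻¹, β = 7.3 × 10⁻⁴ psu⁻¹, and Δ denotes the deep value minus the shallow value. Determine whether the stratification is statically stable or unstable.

unstable

ΔT = 19.6 − 16.4 = +3.2 K and ΔS = 34.14 − 34.77 = -0.63 psu (deep − shallow).
−αΔT = -5.44 × 10⁻⁴; βΔS = -4.599 × 10⁻⁴; sum Δρ/ρ₀ = -1.0039 × 10⁻³.
Δρ/ρ₀ < 0, so Δρ < 0: deeper water is lighter → statically unstable; the column would overturn.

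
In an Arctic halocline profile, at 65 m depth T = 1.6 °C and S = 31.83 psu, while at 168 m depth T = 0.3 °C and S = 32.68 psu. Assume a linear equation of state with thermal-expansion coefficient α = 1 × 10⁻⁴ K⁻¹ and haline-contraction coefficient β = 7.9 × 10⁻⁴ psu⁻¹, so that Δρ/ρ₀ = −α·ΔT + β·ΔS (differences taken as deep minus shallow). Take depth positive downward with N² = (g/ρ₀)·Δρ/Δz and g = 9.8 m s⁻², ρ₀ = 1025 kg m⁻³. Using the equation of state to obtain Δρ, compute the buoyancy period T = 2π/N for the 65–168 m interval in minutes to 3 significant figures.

12.0 min

ΔT = -1.3 K, ΔS = +0.85 psu (deep − shallow).
Δρ/ρ₀ = −αΔT + βΔS = 1.30 × 10⁻⁴ + 6.715 × 10⁻⁴ = 8.015 × 10⁻⁴, so Δρ ≈ 0.8215 kg m⁻³.
N² = (g/ρ₀)·Δρ/Δz = g·(Δρ/ρ₀)/Δz = 9.8 × 8.015 × 10⁻⁴ / 103 = 7.6259 × 10⁻⁵ s⁻².
N = √(7.6259 × 10⁻⁵) = 8.7326 × 10⁻³ rad s⁻¹ → T = 2π/N = 719.51 s = 11.992 min ≈ 12.0 min.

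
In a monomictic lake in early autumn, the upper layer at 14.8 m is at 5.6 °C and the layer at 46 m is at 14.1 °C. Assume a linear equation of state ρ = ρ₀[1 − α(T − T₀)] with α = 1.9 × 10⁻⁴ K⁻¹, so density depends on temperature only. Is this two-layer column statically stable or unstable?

unstable

ΔT = 14.1 − 5.6 = +8.5 K, so Δρ/ρ₀ = −αΔT = -1.615 × 10⁻³.
Δρ/ρ₀ < 0, so Δρ < 0: deeper water is lighter → statically unstable; the column would overturn.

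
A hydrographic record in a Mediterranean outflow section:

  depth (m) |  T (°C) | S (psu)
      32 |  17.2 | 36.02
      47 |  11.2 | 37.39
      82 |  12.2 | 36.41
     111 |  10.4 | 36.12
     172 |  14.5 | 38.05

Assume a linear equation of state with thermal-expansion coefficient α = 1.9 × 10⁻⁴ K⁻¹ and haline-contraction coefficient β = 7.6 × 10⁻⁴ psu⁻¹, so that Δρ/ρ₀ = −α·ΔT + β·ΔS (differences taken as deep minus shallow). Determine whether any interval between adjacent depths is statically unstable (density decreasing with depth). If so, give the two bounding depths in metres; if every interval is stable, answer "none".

Evaluate Δρ/ρ₀ = −αΔT + βΔS across each adjacent pair:
  32–47 m: −αΔT+βΔS = −(1.9 × 10⁻⁴)(-6.0)+(7.6 × 10⁻⁴)(+1.37) = 2.2 × 10⁻³ → stable
  47–82 m: −αΔT+βΔS = −(1.9 × 10⁻⁴)(+1.0)+(7.6 × 10⁻⁴)(-0.98) = -9.3 × 10⁻⁴ → UNSTABLE
  82–111 m: −αΔT+βΔS = −(1.9 × 10⁻⁴)(-1.8)+(7.6 × 10⁻⁴)(-0.29) = 1.2 × 10⁻⁴ → stable
  111–172 m: −αΔT+βΔS = −(1.9 × 10⁻⁴)(+4.1)+(7.6 × 10⁻⁴)(+1.93) = 6.9 × 10⁻⁴ → stable
The 47–82 m interval has Δρ < 0: lighter water underlies denser water.

47–82 m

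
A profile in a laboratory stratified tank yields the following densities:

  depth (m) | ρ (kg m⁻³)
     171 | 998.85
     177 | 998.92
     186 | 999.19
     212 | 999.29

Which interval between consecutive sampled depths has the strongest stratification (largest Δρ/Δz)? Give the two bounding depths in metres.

Compute the density gradient over each adjacent pair:
  171–177 m: Δρ/Δz = 0.07/6 = 0.012 kg m⁻⁴
  177–186 m: Δρ/Δz = 0.27/9 = 0.030 kg m⁻⁴
  186–212 m: Δρ/Δz = 0.10/26 = 3.8 × 10⁻³ kg m⁻⁴
The largest gradient is in the 177–186 m interval — the pycnocline.

177–186 m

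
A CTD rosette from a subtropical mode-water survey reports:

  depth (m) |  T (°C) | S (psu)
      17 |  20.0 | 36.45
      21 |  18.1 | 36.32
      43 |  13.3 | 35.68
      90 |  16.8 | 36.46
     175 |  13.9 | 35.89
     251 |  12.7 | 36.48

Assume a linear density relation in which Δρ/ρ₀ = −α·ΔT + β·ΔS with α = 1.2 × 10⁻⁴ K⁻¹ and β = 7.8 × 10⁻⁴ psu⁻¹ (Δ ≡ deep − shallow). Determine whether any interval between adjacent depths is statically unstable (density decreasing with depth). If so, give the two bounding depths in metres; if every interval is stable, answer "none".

90–175 m

Evaluate Δρ/ρ₀ = −αΔT + βΔS across each adjacent pair:
  17–21 m: −αΔT+βΔS = −(1.2 × 10⁻⁴)(-1.9)+(7.8 × 10⁻⁴)(-0.13) = 1.3 × 10⁻⁴ → stable
  21–43 m: −αΔT+βΔS = −(1.2 × 10⁻⁴)(-4.8)+(7.8 × 10⁻⁴)(-0.64) = 7.7 × 10⁻⁵ → stable
  43–90 m: −αΔT+βΔS = −(1.2 × 10⁻⁴)(+3.5)+(7.8 × 10⁻⁴)(+0.78) = 1.9 × 10⁻⁴ → stable
  90–175 m: −αΔT+βΔS = −(1.2 × 10⁻⁴)(-2.9)+(7.8 × 10⁻⁴)(-0.57) = -9.7 × 10⁻⁵ → UNSTABLE
  175–251 m: −αΔT+βΔS = −(1.2 × 10⁻⁴)(-1.2)+(7.8 × 10⁻⁴)(+0.59) = 6.0 × 10⁻⁴ → stable
The 90–175 m interval has Δρ < 0: lighter water underlies denser water.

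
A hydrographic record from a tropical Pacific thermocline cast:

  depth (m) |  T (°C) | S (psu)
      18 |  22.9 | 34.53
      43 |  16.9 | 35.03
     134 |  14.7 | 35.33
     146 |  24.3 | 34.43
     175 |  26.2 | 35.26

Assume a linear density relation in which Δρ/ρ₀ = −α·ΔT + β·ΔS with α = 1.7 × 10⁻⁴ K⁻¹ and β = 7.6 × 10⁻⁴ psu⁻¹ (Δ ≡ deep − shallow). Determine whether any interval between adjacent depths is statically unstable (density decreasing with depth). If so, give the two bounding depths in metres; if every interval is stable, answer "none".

134–146 m

Evaluate Δρ/ρ₀ = −αΔT + βΔS across each adjacent pair:
  18–43 m: −αΔT+βΔS = −(1.7 × 10⁻⁴)(-6.0)+(7.6 × 10⁻⁴)(+0.50) = 1.4 × 10⁻³ → stable
  43–134 m: −αΔT+βΔS = −(1.7 × 10⁻⁴)(-2.2)+(7.6 × 10⁻⁴)(+0.30) = 6.0 × 10⁻⁴ → stable
  134–146 m: −αΔT+βΔS = −(1.7 × 10⁻⁴)(+9.6)+(7.6 × 10⁻⁴)(-0.90) = -2.3 × 10⁻³ → UNSTABLE
  146–175 m: −αΔT+βΔS = −(1.7 × 10⁻⁴)(+1.9)+(7.6 × 10⁻⁴)(+0.83) = 3.1 × 10⁻⁴ → stable
The 134–146 m interval has Δρ < 0: lighter water underlies denser water.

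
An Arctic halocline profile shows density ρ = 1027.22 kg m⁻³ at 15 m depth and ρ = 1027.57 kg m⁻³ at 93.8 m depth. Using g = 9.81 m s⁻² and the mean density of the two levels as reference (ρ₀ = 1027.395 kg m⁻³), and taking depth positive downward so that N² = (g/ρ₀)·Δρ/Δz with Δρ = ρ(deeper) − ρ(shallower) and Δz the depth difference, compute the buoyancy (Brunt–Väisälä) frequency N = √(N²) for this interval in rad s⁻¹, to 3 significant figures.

6.51 × 10⁻³ rad s⁻¹

Δρ = 1027.57 − 1027.22 = 0.35 kg m⁻³ over Δz = 93.8 − 15 = 78.8 m.
N² = (9.81/1027.395) × (0.35/78.8) = 4.2410 × 10⁻⁵ s⁻².
N = √(4.2410 × 10⁻⁵) = 6.5123 × 10⁻³ rad s⁻¹ ≈ 6.51 × 10⁻³ rad s⁻¹.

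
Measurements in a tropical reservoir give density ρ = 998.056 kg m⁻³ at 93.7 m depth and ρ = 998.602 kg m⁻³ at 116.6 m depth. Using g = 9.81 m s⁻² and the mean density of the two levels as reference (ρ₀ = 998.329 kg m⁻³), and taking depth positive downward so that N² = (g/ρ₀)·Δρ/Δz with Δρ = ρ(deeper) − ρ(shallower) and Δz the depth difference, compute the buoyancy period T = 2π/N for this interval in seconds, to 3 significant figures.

Δρ = 998.602 − 998.056 = 0.546 kg m⁻³ over Δz = 116.6 − 93.7 = 22.9 m.
N² = (9.81/998.329) × (0.546/22.9) = 2.3429 × 10⁻⁴ s⁻².
N = √(2.3429 × 10⁻⁴) = 0.015307 rad s⁻¹, so T = 2π/N = 410.48 s ≈ 410 s.

410 s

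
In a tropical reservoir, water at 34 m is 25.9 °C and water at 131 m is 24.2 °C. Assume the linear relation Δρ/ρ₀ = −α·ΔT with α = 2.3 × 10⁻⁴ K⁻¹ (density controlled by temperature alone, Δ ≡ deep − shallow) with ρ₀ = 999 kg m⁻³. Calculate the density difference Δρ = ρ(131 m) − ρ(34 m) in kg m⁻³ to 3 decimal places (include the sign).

+0.391 kg m⁻³

ΔT = -1.7 K, Δρ/ρ₀ = −αΔT = 3.91 × 10⁻⁴.
Δρ = 999 × (3.91 × 10⁻⁴) = +0.391 kg m⁻³.
Positive Δρ: denser below, stable.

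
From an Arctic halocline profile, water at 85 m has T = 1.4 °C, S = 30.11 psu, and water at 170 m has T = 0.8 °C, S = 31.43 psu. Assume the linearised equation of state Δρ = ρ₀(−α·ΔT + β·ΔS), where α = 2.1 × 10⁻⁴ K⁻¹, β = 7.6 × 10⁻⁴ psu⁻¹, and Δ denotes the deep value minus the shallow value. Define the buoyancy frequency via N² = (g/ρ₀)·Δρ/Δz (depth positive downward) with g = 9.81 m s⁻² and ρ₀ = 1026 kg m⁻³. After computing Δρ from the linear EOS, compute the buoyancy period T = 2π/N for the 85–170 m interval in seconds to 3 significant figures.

ΔT = -0.6 K, ΔS = +1.32 psu (deep − shallow).
Δρ/ρ₀ = −αΔT + βΔS = 1.26 × 10⁻⁴ + 1.0032 × 10⁻³ = 1.1292 × 10⁻³, so Δρ ≈ 1.159 kg m⁻³.
N² = (g/ρ₀)·Δρ/Δz = g·(Δρ/ρ₀)/Δz = 9.81 × 1.1292 × 10⁻³ / 85 = 1.3032 × 10⁻⁴ s⁻².
N = √(1.3032 × 10⁻⁴) = 0.011416 rad s⁻¹ → T = 2π/N = 550.38 s ≈ 550 s.

550 s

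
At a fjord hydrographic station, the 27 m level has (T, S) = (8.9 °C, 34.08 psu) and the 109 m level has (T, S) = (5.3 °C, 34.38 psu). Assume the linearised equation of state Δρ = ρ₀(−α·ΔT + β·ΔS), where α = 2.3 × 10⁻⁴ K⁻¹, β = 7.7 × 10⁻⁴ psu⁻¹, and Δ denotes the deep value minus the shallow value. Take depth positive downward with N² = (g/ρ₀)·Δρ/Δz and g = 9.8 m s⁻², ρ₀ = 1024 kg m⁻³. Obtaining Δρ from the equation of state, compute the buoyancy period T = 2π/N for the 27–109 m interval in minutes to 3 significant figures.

9.31 min

ΔT = -3.6 K, ΔS = +0.30 psu (deep − shallow).
Δρ/ρ₀ = −αΔT + βΔS = 8.28 × 10⁻⁴ + 2.31 × 10⁻⁴ = 1.059 × 10⁻³, so Δρ ≈ 1.084 kg m⁻³.
N² = (g/ρ₀)·Δρ/Δz = g·(Δρ/ρ₀)/Δz = 9.8 × 1.059 × 10⁻³ / 82 = 1.2656 × 10⁻⁴ s⁻².
N = √(1.2656 × 10⁻⁴) = 0.011250 rad s⁻¹ → T = 2π/N = 558.51 s = 9.3085 min ≈ 9.31 min.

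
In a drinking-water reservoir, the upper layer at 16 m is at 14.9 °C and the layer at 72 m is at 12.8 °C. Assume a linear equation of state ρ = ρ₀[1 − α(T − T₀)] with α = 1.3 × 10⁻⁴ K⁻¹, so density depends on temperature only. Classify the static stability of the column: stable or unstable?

ΔT = 12.8 − 14.9 = -2.1 K, so Δρ/ρ₀ = −αΔT = 2.73 × 10⁻⁴.
Δρ/ρ₀ > 0, so Δρ > 0: deeper water is denser → statically stable.

stable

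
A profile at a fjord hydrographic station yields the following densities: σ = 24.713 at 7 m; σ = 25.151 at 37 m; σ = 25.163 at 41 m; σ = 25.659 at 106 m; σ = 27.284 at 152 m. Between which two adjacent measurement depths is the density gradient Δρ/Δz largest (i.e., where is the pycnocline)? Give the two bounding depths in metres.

Compute the density gradient over each adjacent pair:
  7–37 m: Δρ/Δz = 0.438/30 = 0.015 kg m⁻⁴
  37–41 m: Δρ/Δz = 0.012/4 = 3.0 × 10⁻³ kg m⁻⁴
  41–106 m: Δρ/Δz = 0.496/65 = 7.6 × 10⁻³ kg m⁻⁴
  106–152 m: Δρ/Δz = 1.625/46 = 0.035 kg m⁻⁴
The largest gradient is in the 106–152 m interval — the pycnocline.

106–152 m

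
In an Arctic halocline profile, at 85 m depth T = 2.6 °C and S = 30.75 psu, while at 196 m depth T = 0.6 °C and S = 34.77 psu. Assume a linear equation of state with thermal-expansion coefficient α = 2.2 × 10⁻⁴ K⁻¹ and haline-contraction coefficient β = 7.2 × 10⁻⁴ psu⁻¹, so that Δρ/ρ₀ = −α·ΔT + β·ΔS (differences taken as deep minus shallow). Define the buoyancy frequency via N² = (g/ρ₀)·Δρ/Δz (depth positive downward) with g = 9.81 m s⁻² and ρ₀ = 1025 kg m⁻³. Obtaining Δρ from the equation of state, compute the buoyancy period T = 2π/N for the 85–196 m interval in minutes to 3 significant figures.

ΔT = -2.0 K, ΔS = +4.02 psu (deep − shallow).
Δρ/ρ₀ = −αΔT + βΔS = 4.40 × 10⁻⁴ + 2.8944 × 10⁻³ = 3.3344 × 10⁻³, so Δρ ≈ 3.418 kg m⁻³.
N² = (g/ρ₀)·Δρ/Δz = g·(Δρ/ρ₀)/Δz = 9.81 × 3.3344 × 10⁻³ / 111 = 2.9469 × 10⁻⁴ s⁻².
N = √(2.9469 × 10⁻⁴) = 0.017167 rad s⁻¹ → T = 2π/N = 366.00 s = 6.1000 min ≈ 6.10 min.

6.10 min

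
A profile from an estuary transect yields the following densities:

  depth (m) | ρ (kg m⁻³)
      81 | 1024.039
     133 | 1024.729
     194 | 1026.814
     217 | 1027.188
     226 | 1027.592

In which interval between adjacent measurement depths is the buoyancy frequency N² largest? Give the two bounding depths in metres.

Compute the density gradient over each adjacent pair:
  81–133 m: Δρ/Δz = 0.690/52 = 0.013 kg m⁻⁴
  133–194 m: Δρ/Δz = 2.085/61 = 0.034 kg m⁻⁴
  194–217 m: Δρ/Δz = 0.374/23 = 0.016 kg m⁻⁴
  217–226 m: Δρ/Δz = 0.404/9 = 0.045 kg m⁻⁴
The largest gradient is in the 217–226 m interval — the pycnocline.

217–226 m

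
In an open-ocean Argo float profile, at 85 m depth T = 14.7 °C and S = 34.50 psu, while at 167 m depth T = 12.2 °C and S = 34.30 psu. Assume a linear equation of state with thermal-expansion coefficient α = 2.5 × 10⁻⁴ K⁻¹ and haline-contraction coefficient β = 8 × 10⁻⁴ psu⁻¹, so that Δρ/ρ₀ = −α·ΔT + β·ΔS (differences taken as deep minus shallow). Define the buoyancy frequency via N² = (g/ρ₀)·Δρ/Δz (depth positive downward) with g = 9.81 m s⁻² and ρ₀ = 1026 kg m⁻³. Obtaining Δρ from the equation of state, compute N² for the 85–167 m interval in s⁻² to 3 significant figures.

5.56 × 10⁻⁵ s⁻²

ΔT = -2.5 K, ΔS = -0.20 psu (deep − shallow).
Δρ/ρ₀ = −αΔT + βΔS = 6.25 × 10⁻⁴ − 1.60 × 10⁻⁴ = 4.65 × 10⁻⁴, so Δρ ≈ 0.4771 kg m⁻³.
N² = (g/ρ₀)·Δρ/Δz = g·(Δρ/ρ₀)/Δz = 9.81 × 4.65 × 10⁻⁴ / 82 = 5.5630 × 10⁻⁵ s⁻² ≈ 5.56 × 10⁻⁵ s⁻².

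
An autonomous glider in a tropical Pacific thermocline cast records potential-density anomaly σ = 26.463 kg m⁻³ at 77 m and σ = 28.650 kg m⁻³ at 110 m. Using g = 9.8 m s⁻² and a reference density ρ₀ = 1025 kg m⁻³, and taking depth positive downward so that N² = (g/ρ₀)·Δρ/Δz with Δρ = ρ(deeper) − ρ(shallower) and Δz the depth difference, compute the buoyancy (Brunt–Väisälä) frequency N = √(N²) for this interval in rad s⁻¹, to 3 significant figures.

Δρ = 1028.650 − 1026.463 = 2.187 kg m⁻³ over Δz = 110 − 77 = 33 m.
N² = (9.8/1025) × (2.187/33) = 6.3363 × 10⁻⁴ s⁻².
N = √(6.3363 × 10⁻⁴) = 0.025172 rad s⁻¹ ≈ 0.0252 rad s⁻¹.

0.0252 rad s⁻¹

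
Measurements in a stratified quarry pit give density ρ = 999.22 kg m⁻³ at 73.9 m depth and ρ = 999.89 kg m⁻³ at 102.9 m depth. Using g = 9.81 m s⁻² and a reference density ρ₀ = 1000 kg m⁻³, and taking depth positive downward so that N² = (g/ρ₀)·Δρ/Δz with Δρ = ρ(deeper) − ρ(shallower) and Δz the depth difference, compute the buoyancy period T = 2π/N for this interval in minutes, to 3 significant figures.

Δρ = 999.89 − 999.22 = 0.67 kg m⁻³ over Δz = 102.9 − 73.9 = 29 m.
N² = (9.81/1000) × (0.67/29) = 2.2664 × 10⁻⁴ s⁻².
N = √(2.2664 × 10⁻⁴) = 0.015055 rad s⁻¹, so T = 2π/N = 417.35 s = 6.9558 min ≈ 6.96 min.
A positive N² confirms static stability across the interval.

6.96 min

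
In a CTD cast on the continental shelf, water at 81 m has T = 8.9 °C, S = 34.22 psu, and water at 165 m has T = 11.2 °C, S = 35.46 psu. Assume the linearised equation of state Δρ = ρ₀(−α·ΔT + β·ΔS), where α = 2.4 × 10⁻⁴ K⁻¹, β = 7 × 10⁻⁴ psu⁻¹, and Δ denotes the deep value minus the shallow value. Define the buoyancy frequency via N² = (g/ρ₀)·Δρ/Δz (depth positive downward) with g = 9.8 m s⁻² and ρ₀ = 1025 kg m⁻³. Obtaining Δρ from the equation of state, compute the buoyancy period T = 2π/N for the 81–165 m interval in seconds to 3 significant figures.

ΔT = +2.3 K, ΔS = +1.24 psu (deep − shallow).
Δρ/ρ₀ = −αΔT + βΔS = -5.52 × 10⁻⁴ + 8.68 × 10⁻⁴ = 3.16 × 10⁻⁴, so Δρ ≈ 0.3239 kg m⁻³.
N² = (g/ρ₀)·Δρ/Δz = g·(Δρ/ρ₀)/Δz = 9.8 × 3.16 × 10⁻⁴ / 84 = 3.6867 × 10⁻⁵ s⁻².
N = √(3.6867 × 10⁻⁵) = 6.0718 × 10⁻³ rad s⁻¹ → T = 2π/N = 1.0348 × 10³ s ≈ 1.03 × 10³ s.

1.03 × 10³ s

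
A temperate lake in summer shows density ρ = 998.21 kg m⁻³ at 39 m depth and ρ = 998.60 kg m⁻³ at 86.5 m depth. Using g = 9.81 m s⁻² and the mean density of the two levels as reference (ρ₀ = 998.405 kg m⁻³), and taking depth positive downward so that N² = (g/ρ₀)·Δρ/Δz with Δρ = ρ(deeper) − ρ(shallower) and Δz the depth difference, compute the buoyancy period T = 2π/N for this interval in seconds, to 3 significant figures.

Δρ = 998.60 − 998.21 = 0.39 kg m⁻³ over Δz = 86.5 − 39 = 47.5 m.
N² = (9.81/998.405) × (0.39/47.5) = 8.0674 × 10⁻⁵ s⁻².
N = √(8.0674 × 10⁻⁵) = 8.9819 × 10⁻³ rad s⁻¹, so T = 2π/N = 699.54 s ≈ 700 s.
N² > 0, so the interval is statically stable.

700 s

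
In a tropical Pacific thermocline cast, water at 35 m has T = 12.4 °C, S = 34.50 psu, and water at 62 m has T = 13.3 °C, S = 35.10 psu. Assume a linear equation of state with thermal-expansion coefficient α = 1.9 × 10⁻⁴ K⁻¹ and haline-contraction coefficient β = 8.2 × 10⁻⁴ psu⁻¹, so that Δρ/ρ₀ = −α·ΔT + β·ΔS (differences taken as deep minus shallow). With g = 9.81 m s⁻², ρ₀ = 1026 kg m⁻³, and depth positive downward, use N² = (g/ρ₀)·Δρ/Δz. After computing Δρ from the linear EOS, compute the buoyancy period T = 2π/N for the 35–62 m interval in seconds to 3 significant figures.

582 s

ΔT = +0.9 K, ΔS = +0.60 psu (deep − shallow).
Δρ/ρ₀ = −αΔT + βΔS = -1.71 × 10⁻⁴ + 4.92 × 10⁻⁴ = 3.21 × 10⁻⁴, so Δρ ≈ 0.3293 kg m⁻³.
N² = (g/ρ₀)·Δρ/Δz = g·(Δρ/ρ₀)/Δz = 9.81 × 3.21 × 10⁻⁴ / 27 = 1.1663 × 10⁻⁴ s⁻².
N = √(1.1663 × 10⁻⁴) = 0.010800 rad s⁻¹ → T = 2π/N = 581.78 s ≈ 582 s.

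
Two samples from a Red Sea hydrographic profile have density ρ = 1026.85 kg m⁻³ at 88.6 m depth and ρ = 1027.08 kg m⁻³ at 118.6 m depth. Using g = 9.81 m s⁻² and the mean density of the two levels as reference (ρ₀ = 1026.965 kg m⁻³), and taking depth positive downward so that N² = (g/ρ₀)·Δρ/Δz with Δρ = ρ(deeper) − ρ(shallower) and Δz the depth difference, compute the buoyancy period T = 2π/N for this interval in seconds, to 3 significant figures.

734 s

Δρ = 1027.08 − 1026.85 = 0.23 kg m⁻³ over Δz = 118.6 − 88.6 = 30 m.
N² = (9.81/1026.965) × (0.23/30) = 7.3235 × 10⁻⁵ s⁻².
N = √(7.3235 × 10⁻⁵) = 8.5577 × 10⁻³ rad s⁻¹, so T = 2π/N = 734.21 s ≈ 734 s.
Since Δρ > 0 the layer is stably stratified.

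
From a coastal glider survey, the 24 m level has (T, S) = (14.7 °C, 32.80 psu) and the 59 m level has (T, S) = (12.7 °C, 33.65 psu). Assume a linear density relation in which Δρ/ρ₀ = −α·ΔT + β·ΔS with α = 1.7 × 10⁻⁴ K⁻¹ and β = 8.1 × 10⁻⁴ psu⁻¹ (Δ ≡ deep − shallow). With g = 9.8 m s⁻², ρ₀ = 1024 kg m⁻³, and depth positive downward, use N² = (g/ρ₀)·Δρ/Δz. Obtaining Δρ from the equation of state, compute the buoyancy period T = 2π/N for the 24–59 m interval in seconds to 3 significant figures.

ΔT = -2.0 K, ΔS = +0.85 psu (deep − shallow).
Δρ/ρ₀ = −αΔT + βΔS = 3.40 × 10⁻⁴ + 6.885 × 10⁻⁴ = 1.0285 × 10⁻³, so Δρ ≈ 1.053 kg m⁻³.
N² = (g/ρ₀)·Δρ/Δz = g·(Δρ/ρ₀)/Δz = 9.8 × 1.0285 × 10⁻³ / 35 = 2.8798 × 10⁻⁴ s⁻².
N = √(2.8798 × 10⁻⁴) = 0.016970 rad s⁻¹ → T = 2π/N = 370.25 s ≈ 370 s.

370 s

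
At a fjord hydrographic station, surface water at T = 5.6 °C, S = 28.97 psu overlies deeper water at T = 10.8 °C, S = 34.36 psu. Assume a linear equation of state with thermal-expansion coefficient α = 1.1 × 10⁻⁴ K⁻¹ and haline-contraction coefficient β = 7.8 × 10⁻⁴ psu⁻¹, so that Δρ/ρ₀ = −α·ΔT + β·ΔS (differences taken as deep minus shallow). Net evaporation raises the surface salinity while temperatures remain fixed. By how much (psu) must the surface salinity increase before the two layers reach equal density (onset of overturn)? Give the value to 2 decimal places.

4.66 psu

Neutral buoyancy requires −α(T_deep − T_surf) + β(S_deep − S_surf′) = 0.
S_surf′ = S_deep − (α/β)·ΔT = 34.36 − (1.1 × 10⁻⁴/7.8 × 10⁻⁴)·(+5.2) = 33.6267 psu.
Increase required: 33.6267 − 28.97 = 4.6567 psu.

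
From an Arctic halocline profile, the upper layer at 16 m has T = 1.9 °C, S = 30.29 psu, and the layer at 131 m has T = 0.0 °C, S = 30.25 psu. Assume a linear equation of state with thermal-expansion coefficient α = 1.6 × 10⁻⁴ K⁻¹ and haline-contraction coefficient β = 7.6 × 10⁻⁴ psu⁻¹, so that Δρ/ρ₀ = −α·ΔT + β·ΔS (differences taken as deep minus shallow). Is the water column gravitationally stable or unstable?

ΔT = 0.0 − 1.9 = -1.9 K and ΔS = 30.25 − 30.29 = -0.04 psu (deep − shallow).
−αΔT = 3.04 × 10⁻⁴; βΔS = -3.04 × 10⁻⁵; sum Δρ/ρ₀ = 2.736 × 10⁻⁴.
Δρ/ρ₀ > 0, so Δρ > 0: deeper water is denser → statically stable.

stable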